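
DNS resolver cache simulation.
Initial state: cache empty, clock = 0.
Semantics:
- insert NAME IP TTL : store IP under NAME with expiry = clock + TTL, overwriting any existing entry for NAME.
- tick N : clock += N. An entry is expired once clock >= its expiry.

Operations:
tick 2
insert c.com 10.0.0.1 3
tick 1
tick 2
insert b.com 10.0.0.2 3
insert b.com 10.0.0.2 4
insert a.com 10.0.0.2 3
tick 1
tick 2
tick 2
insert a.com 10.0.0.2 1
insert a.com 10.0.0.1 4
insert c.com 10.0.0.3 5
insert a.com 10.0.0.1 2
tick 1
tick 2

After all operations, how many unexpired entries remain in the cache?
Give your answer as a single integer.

Op 1: tick 2 -> clock=2.
Op 2: insert c.com -> 10.0.0.1 (expiry=2+3=5). clock=2
Op 3: tick 1 -> clock=3.
Op 4: tick 2 -> clock=5. purged={c.com}
Op 5: insert b.com -> 10.0.0.2 (expiry=5+3=8). clock=5
Op 6: insert b.com -> 10.0.0.2 (expiry=5+4=9). clock=5
Op 7: insert a.com -> 10.0.0.2 (expiry=5+3=8). clock=5
Op 8: tick 1 -> clock=6.
Op 9: tick 2 -> clock=8. purged={a.com}
Op 10: tick 2 -> clock=10. purged={b.com}
Op 11: insert a.com -> 10.0.0.2 (expiry=10+1=11). clock=10
Op 12: insert a.com -> 10.0.0.1 (expiry=10+4=14). clock=10
Op 13: insert c.com -> 10.0.0.3 (expiry=10+5=15). clock=10
Op 14: insert a.com -> 10.0.0.1 (expiry=10+2=12). clock=10
Op 15: tick 1 -> clock=11.
Op 16: tick 2 -> clock=13. purged={a.com}
Final cache (unexpired): {c.com} -> size=1

Answer: 1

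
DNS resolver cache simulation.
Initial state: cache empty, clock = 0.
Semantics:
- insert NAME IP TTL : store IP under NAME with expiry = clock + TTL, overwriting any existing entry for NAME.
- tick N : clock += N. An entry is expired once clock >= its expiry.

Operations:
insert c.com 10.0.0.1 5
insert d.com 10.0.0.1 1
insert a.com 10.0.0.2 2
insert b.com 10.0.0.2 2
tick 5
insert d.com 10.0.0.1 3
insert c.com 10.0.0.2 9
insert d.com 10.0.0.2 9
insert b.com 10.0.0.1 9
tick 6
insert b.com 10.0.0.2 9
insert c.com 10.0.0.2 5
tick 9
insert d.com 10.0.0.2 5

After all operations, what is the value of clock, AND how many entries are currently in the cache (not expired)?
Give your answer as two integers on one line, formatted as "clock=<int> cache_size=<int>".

Answer: clock=20 cache_size=1

Derivation:
Op 1: insert c.com -> 10.0.0.1 (expiry=0+5=5). clock=0
Op 2: insert d.com -> 10.0.0.1 (expiry=0+1=1). clock=0
Op 3: insert a.com -> 10.0.0.2 (expiry=0+2=2). clock=0
Op 4: insert b.com -> 10.0.0.2 (expiry=0+2=2). clock=0
Op 5: tick 5 -> clock=5. purged={a.com,b.com,c.com,d.com}
Op 6: insert d.com -> 10.0.0.1 (expiry=5+3=8). clock=5
Op 7: insert c.com -> 10.0.0.2 (expiry=5+9=14). clock=5
Op 8: insert d.com -> 10.0.0.2 (expiry=5+9=14). clock=5
Op 9: insert b.com -> 10.0.0.1 (expiry=5+9=14). clock=5
Op 10: tick 6 -> clock=11.
Op 11: insert b.com -> 10.0.0.2 (expiry=11+9=20). clock=11
Op 12: insert c.com -> 10.0.0.2 (expiry=11+5=16). clock=11
Op 13: tick 9 -> clock=20. purged={b.com,c.com,d.com}
Op 14: insert d.com -> 10.0.0.2 (expiry=20+5=25). clock=20
Final clock = 20
Final cache (unexpired): {d.com} -> size=1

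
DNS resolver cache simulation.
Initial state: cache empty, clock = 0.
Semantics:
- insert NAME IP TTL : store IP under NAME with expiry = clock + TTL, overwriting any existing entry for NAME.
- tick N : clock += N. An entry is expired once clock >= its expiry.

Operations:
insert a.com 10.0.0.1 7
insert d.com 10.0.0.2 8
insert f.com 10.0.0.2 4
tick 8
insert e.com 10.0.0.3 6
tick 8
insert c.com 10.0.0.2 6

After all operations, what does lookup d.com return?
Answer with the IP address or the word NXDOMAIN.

Op 1: insert a.com -> 10.0.0.1 (expiry=0+7=7). clock=0
Op 2: insert d.com -> 10.0.0.2 (expiry=0+8=8). clock=0
Op 3: insert f.com -> 10.0.0.2 (expiry=0+4=4). clock=0
Op 4: tick 8 -> clock=8. purged={a.com,d.com,f.com}
Op 5: insert e.com -> 10.0.0.3 (expiry=8+6=14). clock=8
Op 6: tick 8 -> clock=16. purged={e.com}
Op 7: insert c.com -> 10.0.0.2 (expiry=16+6=22). clock=16
lookup d.com: not in cache (expired or never inserted)

Answer: NXDOMAIN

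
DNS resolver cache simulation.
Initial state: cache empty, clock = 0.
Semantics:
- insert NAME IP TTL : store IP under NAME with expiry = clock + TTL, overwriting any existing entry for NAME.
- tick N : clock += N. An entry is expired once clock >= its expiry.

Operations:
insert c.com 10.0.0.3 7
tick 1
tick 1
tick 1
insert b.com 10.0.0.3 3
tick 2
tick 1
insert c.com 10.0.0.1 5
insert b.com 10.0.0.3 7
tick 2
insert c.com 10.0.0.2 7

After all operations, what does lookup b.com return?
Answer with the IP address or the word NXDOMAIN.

Answer: 10.0.0.3

Derivation:
Op 1: insert c.com -> 10.0.0.3 (expiry=0+7=7). clock=0
Op 2: tick 1 -> clock=1.
Op 3: tick 1 -> clock=2.
Op 4: tick 1 -> clock=3.
Op 5: insert b.com -> 10.0.0.3 (expiry=3+3=6). clock=3
Op 6: tick 2 -> clock=5.
Op 7: tick 1 -> clock=6. purged={b.com}
Op 8: insert c.com -> 10.0.0.1 (expiry=6+5=11). clock=6
Op 9: insert b.com -> 10.0.0.3 (expiry=6+7=13). clock=6
Op 10: tick 2 -> clock=8.
Op 11: insert c.com -> 10.0.0.2 (expiry=8+7=15). clock=8
lookup b.com: present, ip=10.0.0.3 expiry=13 > clock=8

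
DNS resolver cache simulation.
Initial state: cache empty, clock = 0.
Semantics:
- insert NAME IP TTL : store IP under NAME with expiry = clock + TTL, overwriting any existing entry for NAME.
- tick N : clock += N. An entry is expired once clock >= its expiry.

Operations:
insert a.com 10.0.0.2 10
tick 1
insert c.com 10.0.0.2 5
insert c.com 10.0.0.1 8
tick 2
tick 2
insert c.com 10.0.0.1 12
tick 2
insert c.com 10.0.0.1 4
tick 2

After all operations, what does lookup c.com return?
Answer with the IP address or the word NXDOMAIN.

Answer: 10.0.0.1

Derivation:
Op 1: insert a.com -> 10.0.0.2 (expiry=0+10=10). clock=0
Op 2: tick 1 -> clock=1.
Op 3: insert c.com -> 10.0.0.2 (expiry=1+5=6). clock=1
Op 4: insert c.com -> 10.0.0.1 (expiry=1+8=9). clock=1
Op 5: tick 2 -> clock=3.
Op 6: tick 2 -> clock=5.
Op 7: insert c.com -> 10.0.0.1 (expiry=5+12=17). clock=5
Op 8: tick 2 -> clock=7.
Op 9: insert c.com -> 10.0.0.1 (expiry=7+4=11). clock=7
Op 10: tick 2 -> clock=9.
lookup c.com: present, ip=10.0.0.1 expiry=11 > clock=9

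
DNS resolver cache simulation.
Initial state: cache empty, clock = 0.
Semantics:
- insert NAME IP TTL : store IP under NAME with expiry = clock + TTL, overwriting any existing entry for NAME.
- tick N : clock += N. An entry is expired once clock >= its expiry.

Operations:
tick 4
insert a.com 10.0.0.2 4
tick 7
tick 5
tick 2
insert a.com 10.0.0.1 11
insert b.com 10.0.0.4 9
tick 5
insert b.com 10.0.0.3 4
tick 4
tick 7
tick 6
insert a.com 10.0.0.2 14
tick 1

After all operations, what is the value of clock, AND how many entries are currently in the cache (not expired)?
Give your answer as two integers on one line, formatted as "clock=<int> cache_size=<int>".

Op 1: tick 4 -> clock=4.
Op 2: insert a.com -> 10.0.0.2 (expiry=4+4=8). clock=4
Op 3: tick 7 -> clock=11. purged={a.com}
Op 4: tick 5 -> clock=16.
Op 5: tick 2 -> clock=18.
Op 6: insert a.com -> 10.0.0.1 (expiry=18+11=29). clock=18
Op 7: insert b.com -> 10.0.0.4 (expiry=18+9=27). clock=18
Op 8: tick 5 -> clock=23.
Op 9: insert b.com -> 10.0.0.3 (expiry=23+4=27). clock=23
Op 10: tick 4 -> clock=27. purged={b.com}
Op 11: tick 7 -> clock=34. purged={a.com}
Op 12: tick 6 -> clock=40.
Op 13: insert a.com -> 10.0.0.2 (expiry=40+14=54). clock=40
Op 14: tick 1 -> clock=41.
Final clock = 41
Final cache (unexpired): {a.com} -> size=1

Answer: clock=41 cache_size=1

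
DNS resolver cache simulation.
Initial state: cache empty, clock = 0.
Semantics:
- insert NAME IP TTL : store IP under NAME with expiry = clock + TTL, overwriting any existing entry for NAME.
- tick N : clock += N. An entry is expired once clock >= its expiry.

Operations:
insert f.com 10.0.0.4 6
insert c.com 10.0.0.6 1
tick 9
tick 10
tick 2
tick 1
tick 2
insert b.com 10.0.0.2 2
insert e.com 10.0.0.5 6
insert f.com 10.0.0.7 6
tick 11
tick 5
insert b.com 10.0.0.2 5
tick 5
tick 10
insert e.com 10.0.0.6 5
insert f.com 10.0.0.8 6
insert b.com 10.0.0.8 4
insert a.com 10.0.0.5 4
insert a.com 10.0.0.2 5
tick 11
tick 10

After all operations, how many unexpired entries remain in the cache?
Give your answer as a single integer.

Op 1: insert f.com -> 10.0.0.4 (expiry=0+6=6). clock=0
Op 2: insert c.com -> 10.0.0.6 (expiry=0+1=1). clock=0
Op 3: tick 9 -> clock=9. purged={c.com,f.com}
Op 4: tick 10 -> clock=19.
Op 5: tick 2 -> clock=21.
Op 6: tick 1 -> clock=22.
Op 7: tick 2 -> clock=24.
Op 8: insert b.com -> 10.0.0.2 (expiry=24+2=26). clock=24
Op 9: insert e.com -> 10.0.0.5 (expiry=24+6=30). clock=24
Op 10: insert f.com -> 10.0.0.7 (expiry=24+6=30). clock=24
Op 11: tick 11 -> clock=35. purged={b.com,e.com,f.com}
Op 12: tick 5 -> clock=40.
Op 13: insert b.com -> 10.0.0.2 (expiry=40+5=45). clock=40
Op 14: tick 5 -> clock=45. purged={b.com}
Op 15: tick 10 -> clock=55.
Op 16: insert e.com -> 10.0.0.6 (expiry=55+5=60). clock=55
Op 17: insert f.com -> 10.0.0.8 (expiry=55+6=61). clock=55
Op 18: insert b.com -> 10.0.0.8 (expiry=55+4=59). clock=55
Op 19: insert a.com -> 10.0.0.5 (expiry=55+4=59). clock=55
Op 20: insert a.com -> 10.0.0.2 (expiry=55+5=60). clock=55
Op 21: tick 11 -> clock=66. purged={a.com,b.com,e.com,f.com}
Op 22: tick 10 -> clock=76.
Final cache (unexpired): {} -> size=0

Answer: 0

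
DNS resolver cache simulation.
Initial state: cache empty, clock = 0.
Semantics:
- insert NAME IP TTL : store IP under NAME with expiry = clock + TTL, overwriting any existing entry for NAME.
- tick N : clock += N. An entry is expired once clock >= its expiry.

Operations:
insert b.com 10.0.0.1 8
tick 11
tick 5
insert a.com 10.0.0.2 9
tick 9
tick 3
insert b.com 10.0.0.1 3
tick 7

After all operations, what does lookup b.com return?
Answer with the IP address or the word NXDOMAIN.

Op 1: insert b.com -> 10.0.0.1 (expiry=0+8=8). clock=0
Op 2: tick 11 -> clock=11. purged={b.com}
Op 3: tick 5 -> clock=16.
Op 4: insert a.com -> 10.0.0.2 (expiry=16+9=25). clock=16
Op 5: tick 9 -> clock=25. purged={a.com}
Op 6: tick 3 -> clock=28.
Op 7: insert b.com -> 10.0.0.1 (expiry=28+3=31). clock=28
Op 8: tick 7 -> clock=35. purged={b.com}
lookup b.com: not in cache (expired or never inserted)

Answer: NXDOMAIN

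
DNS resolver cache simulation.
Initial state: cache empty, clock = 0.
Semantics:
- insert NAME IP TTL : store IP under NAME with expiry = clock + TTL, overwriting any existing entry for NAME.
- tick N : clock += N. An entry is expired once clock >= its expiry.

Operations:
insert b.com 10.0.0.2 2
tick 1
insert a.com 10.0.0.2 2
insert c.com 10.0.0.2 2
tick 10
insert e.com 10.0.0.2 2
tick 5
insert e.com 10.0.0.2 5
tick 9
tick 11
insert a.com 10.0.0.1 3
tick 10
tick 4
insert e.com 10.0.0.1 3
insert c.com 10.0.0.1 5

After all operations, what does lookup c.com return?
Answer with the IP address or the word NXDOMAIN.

Op 1: insert b.com -> 10.0.0.2 (expiry=0+2=2). clock=0
Op 2: tick 1 -> clock=1.
Op 3: insert a.com -> 10.0.0.2 (expiry=1+2=3). clock=1
Op 4: insert c.com -> 10.0.0.2 (expiry=1+2=3). clock=1
Op 5: tick 10 -> clock=11. purged={a.com,b.com,c.com}
Op 6: insert e.com -> 10.0.0.2 (expiry=11+2=13). clock=11
Op 7: tick 5 -> clock=16. purged={e.com}
Op 8: insert e.com -> 10.0.0.2 (expiry=16+5=21). clock=16
Op 9: tick 9 -> clock=25. purged={e.com}
Op 10: tick 11 -> clock=36.
Op 11: insert a.com -> 10.0.0.1 (expiry=36+3=39). clock=36
Op 12: tick 10 -> clock=46. purged={a.com}
Op 13: tick 4 -> clock=50.
Op 14: insert e.com -> 10.0.0.1 (expiry=50+3=53). clock=50
Op 15: insert c.com -> 10.0.0.1 (expiry=50+5=55). clock=50
lookup c.com: present, ip=10.0.0.1 expiry=55 > clock=50

Answer: 10.0.0.1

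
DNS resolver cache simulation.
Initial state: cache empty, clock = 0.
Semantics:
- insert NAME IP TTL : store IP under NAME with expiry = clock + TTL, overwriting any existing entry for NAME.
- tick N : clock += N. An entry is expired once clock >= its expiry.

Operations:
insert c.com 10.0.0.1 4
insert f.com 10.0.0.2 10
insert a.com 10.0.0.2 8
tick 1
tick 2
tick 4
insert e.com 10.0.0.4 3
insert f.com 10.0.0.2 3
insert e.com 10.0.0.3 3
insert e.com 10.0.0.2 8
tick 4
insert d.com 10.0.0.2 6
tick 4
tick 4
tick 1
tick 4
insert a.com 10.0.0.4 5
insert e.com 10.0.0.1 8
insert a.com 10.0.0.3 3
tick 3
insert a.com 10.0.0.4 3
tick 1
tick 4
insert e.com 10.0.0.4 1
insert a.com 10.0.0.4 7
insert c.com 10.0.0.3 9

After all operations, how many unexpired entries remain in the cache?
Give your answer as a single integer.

Op 1: insert c.com -> 10.0.0.1 (expiry=0+4=4). clock=0
Op 2: insert f.com -> 10.0.0.2 (expiry=0+10=10). clock=0
Op 3: insert a.com -> 10.0.0.2 (expiry=0+8=8). clock=0
Op 4: tick 1 -> clock=1.
Op 5: tick 2 -> clock=3.
Op 6: tick 4 -> clock=7. purged={c.com}
Op 7: insert e.com -> 10.0.0.4 (expiry=7+3=10). clock=7
Op 8: insert f.com -> 10.0.0.2 (expiry=7+3=10). clock=7
Op 9: insert e.com -> 10.0.0.3 (expiry=7+3=10). clock=7
Op 10: insert e.com -> 10.0.0.2 (expiry=7+8=15). clock=7
Op 11: tick 4 -> clock=11. purged={a.com,f.com}
Op 12: insert d.com -> 10.0.0.2 (expiry=11+6=17). clock=11
Op 13: tick 4 -> clock=15. purged={e.com}
Op 14: tick 4 -> clock=19. purged={d.com}
Op 15: tick 1 -> clock=20.
Op 16: tick 4 -> clock=24.
Op 17: insert a.com -> 10.0.0.4 (expiry=24+5=29). clock=24
Op 18: insert e.com -> 10.0.0.1 (expiry=24+8=32). clock=24
Op 19: insert a.com -> 10.0.0.3 (expiry=24+3=27). clock=24
Op 20: tick 3 -> clock=27. purged={a.com}
Op 21: insert a.com -> 10.0.0.4 (expiry=27+3=30). clock=27
Op 22: tick 1 -> clock=28.
Op 23: tick 4 -> clock=32. purged={a.com,e.com}
Op 24: insert e.com -> 10.0.0.4 (expiry=32+1=33). clock=32
Op 25: insert a.com -> 10.0.0.4 (expiry=32+7=39). clock=32
Op 26: insert c.com -> 10.0.0.3 (expiry=32+9=41). clock=32
Final cache (unexpired): {a.com,c.com,e.com} -> size=3

Answer: 3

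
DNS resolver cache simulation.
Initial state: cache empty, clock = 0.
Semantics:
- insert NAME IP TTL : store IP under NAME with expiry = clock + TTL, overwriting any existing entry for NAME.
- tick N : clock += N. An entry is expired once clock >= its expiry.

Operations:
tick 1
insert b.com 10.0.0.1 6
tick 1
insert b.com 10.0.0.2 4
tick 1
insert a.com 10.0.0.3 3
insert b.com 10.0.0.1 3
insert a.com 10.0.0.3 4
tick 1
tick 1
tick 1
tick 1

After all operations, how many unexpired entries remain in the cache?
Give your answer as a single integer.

Answer: 0

Derivation:
Op 1: tick 1 -> clock=1.
Op 2: insert b.com -> 10.0.0.1 (expiry=1+6=7). clock=1
Op 3: tick 1 -> clock=2.
Op 4: insert b.com -> 10.0.0.2 (expiry=2+4=6). clock=2
Op 5: tick 1 -> clock=3.
Op 6: insert a.com -> 10.0.0.3 (expiry=3+3=6). clock=3
Op 7: insert b.com -> 10.0.0.1 (expiry=3+3=6). clock=3
Op 8: insert a.com -> 10.0.0.3 (expiry=3+4=7). clock=3
Op 9: tick 1 -> clock=4.
Op 10: tick 1 -> clock=5.
Op 11: tick 1 -> clock=6. purged={b.com}
Op 12: tick 1 -> clock=7. purged={a.com}
Final cache (unexpired): {} -> size=0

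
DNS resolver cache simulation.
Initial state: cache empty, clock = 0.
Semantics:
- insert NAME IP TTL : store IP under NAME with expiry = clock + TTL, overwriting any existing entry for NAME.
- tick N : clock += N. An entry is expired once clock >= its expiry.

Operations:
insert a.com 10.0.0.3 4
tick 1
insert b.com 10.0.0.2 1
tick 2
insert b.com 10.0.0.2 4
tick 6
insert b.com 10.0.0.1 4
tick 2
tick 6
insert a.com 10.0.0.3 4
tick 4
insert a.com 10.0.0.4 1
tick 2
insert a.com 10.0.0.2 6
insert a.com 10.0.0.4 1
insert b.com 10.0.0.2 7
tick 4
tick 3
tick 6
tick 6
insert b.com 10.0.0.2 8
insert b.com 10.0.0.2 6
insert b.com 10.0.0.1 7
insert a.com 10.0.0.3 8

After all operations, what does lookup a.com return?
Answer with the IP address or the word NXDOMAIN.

Answer: 10.0.0.3

Derivation:
Op 1: insert a.com -> 10.0.0.3 (expiry=0+4=4). clock=0
Op 2: tick 1 -> clock=1.
Op 3: insert b.com -> 10.0.0.2 (expiry=1+1=2). clock=1
Op 4: tick 2 -> clock=3. purged={b.com}
Op 5: insert b.com -> 10.0.0.2 (expiry=3+4=7). clock=3
Op 6: tick 6 -> clock=9. purged={a.com,b.com}
Op 7: insert b.com -> 10.0.0.1 (expiry=9+4=13). clock=9
Op 8: tick 2 -> clock=11.
Op 9: tick 6 -> clock=17. purged={b.com}
Op 10: insert a.com -> 10.0.0.3 (expiry=17+4=21). clock=17
Op 11: tick 4 -> clock=21. purged={a.com}
Op 12: insert a.com -> 10.0.0.4 (expiry=21+1=22). clock=21
Op 13: tick 2 -> clock=23. purged={a.com}
Op 14: insert a.com -> 10.0.0.2 (expiry=23+6=29). clock=23
Op 15: insert a.com -> 10.0.0.4 (expiry=23+1=24). clock=23
Op 16: insert b.com -> 10.0.0.2 (expiry=23+7=30). clock=23
Op 17: tick 4 -> clock=27. purged={a.com}
Op 18: tick 3 -> clock=30. purged={b.com}
Op 19: tick 6 -> clock=36.
Op 20: tick 6 -> clock=42.
Op 21: insert b.com -> 10.0.0.2 (expiry=42+8=50). clock=42
Op 22: insert b.com -> 10.0.0.2 (expiry=42+6=48). clock=42
Op 23: insert b.com -> 10.0.0.1 (expiry=42+7=49). clock=42
Op 24: insert a.com -> 10.0.0.3 (expiry=42+8=50). clock=42
lookup a.com: present, ip=10.0.0.3 expiry=50 > clock=42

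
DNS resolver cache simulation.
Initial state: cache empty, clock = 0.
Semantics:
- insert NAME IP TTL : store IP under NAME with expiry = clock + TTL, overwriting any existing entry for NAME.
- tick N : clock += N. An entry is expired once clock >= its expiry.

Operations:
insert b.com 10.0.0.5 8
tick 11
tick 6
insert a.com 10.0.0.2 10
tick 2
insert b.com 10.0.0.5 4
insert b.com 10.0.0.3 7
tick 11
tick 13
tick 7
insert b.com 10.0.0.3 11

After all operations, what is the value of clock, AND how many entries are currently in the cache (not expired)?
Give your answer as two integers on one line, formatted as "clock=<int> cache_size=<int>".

Answer: clock=50 cache_size=1

Derivation:
Op 1: insert b.com -> 10.0.0.5 (expiry=0+8=8). clock=0
Op 2: tick 11 -> clock=11. purged={b.com}
Op 3: tick 6 -> clock=17.
Op 4: insert a.com -> 10.0.0.2 (expiry=17+10=27). clock=17
Op 5: tick 2 -> clock=19.
Op 6: insert b.com -> 10.0.0.5 (expiry=19+4=23). clock=19
Op 7: insert b.com -> 10.0.0.3 (expiry=19+7=26). clock=19
Op 8: tick 11 -> clock=30. purged={a.com,b.com}
Op 9: tick 13 -> clock=43.
Op 10: tick 7 -> clock=50.
Op 11: insert b.com -> 10.0.0.3 (expiry=50+11=61). clock=50
Final clock = 50
Final cache (unexpired): {b.com} -> size=1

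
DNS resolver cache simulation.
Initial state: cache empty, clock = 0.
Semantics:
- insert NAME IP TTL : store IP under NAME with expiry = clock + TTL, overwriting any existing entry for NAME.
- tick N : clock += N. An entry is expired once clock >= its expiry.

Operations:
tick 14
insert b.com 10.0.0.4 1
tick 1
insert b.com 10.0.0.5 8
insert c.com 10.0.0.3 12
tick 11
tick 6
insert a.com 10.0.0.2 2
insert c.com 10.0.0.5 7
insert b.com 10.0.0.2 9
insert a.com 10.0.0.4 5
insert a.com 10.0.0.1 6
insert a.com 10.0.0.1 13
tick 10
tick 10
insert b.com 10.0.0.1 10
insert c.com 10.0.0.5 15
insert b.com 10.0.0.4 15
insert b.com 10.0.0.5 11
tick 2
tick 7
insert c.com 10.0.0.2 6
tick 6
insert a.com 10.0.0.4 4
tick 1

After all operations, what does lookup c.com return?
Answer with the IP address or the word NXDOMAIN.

Op 1: tick 14 -> clock=14.
Op 2: insert b.com -> 10.0.0.4 (expiry=14+1=15). clock=14
Op 3: tick 1 -> clock=15. purged={b.com}
Op 4: insert b.com -> 10.0.0.5 (expiry=15+8=23). clock=15
Op 5: insert c.com -> 10.0.0.3 (expiry=15+12=27). clock=15
Op 6: tick 11 -> clock=26. purged={b.com}
Op 7: tick 6 -> clock=32. purged={c.com}
Op 8: insert a.com -> 10.0.0.2 (expiry=32+2=34). clock=32
Op 9: insert c.com -> 10.0.0.5 (expiry=32+7=39). clock=32
Op 10: insert b.com -> 10.0.0.2 (expiry=32+9=41). clock=32
Op 11: insert a.com -> 10.0.0.4 (expiry=32+5=37). clock=32
Op 12: insert a.com -> 10.0.0.1 (expiry=32+6=38). clock=32
Op 13: insert a.com -> 10.0.0.1 (expiry=32+13=45). clock=32
Op 14: tick 10 -> clock=42. purged={b.com,c.com}
Op 15: tick 10 -> clock=52. purged={a.com}
Op 16: insert b.com -> 10.0.0.1 (expiry=52+10=62). clock=52
Op 17: insert c.com -> 10.0.0.5 (expiry=52+15=67). clock=52
Op 18: insert b.com -> 10.0.0.4 (expiry=52+15=67). clock=52
Op 19: insert b.com -> 10.0.0.5 (expiry=52+11=63). clock=52
Op 20: tick 2 -> clock=54.
Op 21: tick 7 -> clock=61.
Op 22: insert c.com -> 10.0.0.2 (expiry=61+6=67). clock=61
Op 23: tick 6 -> clock=67. purged={b.com,c.com}
Op 24: insert a.com -> 10.0.0.4 (expiry=67+4=71). clock=67
Op 25: tick 1 -> clock=68.
lookup c.com: not in cache (expired or never inserted)

Answer: NXDOMAIN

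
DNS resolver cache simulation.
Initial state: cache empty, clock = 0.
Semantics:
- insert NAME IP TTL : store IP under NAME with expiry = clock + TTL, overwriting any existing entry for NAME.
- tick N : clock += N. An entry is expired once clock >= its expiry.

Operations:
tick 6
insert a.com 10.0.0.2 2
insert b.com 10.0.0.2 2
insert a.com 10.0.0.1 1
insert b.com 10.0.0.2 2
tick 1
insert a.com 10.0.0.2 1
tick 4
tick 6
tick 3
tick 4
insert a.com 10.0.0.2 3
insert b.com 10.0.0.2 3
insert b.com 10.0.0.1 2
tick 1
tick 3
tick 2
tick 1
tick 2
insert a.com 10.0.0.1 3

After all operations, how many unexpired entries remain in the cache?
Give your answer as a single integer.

Op 1: tick 6 -> clock=6.
Op 2: insert a.com -> 10.0.0.2 (expiry=6+2=8). clock=6
Op 3: insert b.com -> 10.0.0.2 (expiry=6+2=8). clock=6
Op 4: insert a.com -> 10.0.0.1 (expiry=6+1=7). clock=6
Op 5: insert b.com -> 10.0.0.2 (expiry=6+2=8). clock=6
Op 6: tick 1 -> clock=7. purged={a.com}
Op 7: insert a.com -> 10.0.0.2 (expiry=7+1=8). clock=7
Op 8: tick 4 -> clock=11. purged={a.com,b.com}
Op 9: tick 6 -> clock=17.
Op 10: tick 3 -> clock=20.
Op 11: tick 4 -> clock=24.
Op 12: insert a.com -> 10.0.0.2 (expiry=24+3=27). clock=24
Op 13: insert b.com -> 10.0.0.2 (expiry=24+3=27). clock=24
Op 14: insert b.com -> 10.0.0.1 (expiry=24+2=26). clock=24
Op 15: tick 1 -> clock=25.
Op 16: tick 3 -> clock=28. purged={a.com,b.com}
Op 17: tick 2 -> clock=30.
Op 18: tick 1 -> clock=31.
Op 19: tick 2 -> clock=33.
Op 20: insert a.com -> 10.0.0.1 (expiry=33+3=36). clock=33
Final cache (unexpired): {a.com} -> size=1

Answer: 1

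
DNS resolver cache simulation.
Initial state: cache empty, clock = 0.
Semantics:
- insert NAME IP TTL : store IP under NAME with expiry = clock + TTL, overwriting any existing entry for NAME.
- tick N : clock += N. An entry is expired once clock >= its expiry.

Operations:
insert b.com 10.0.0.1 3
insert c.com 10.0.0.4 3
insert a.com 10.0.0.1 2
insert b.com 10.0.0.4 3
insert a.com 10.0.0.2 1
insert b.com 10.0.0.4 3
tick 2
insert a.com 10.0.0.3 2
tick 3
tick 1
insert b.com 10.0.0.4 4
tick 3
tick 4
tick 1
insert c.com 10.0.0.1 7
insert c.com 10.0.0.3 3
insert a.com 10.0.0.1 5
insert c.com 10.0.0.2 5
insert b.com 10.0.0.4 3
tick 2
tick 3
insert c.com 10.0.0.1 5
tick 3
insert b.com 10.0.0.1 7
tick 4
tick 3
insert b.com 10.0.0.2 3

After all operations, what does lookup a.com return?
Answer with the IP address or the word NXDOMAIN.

Answer: NXDOMAIN

Derivation:
Op 1: insert b.com -> 10.0.0.1 (expiry=0+3=3). clock=0
Op 2: insert c.com -> 10.0.0.4 (expiry=0+3=3). clock=0
Op 3: insert a.com -> 10.0.0.1 (expiry=0+2=2). clock=0
Op 4: insert b.com -> 10.0.0.4 (expiry=0+3=3). clock=0
Op 5: insert a.com -> 10.0.0.2 (expiry=0+1=1). clock=0
Op 6: insert b.com -> 10.0.0.4 (expiry=0+3=3). clock=0
Op 7: tick 2 -> clock=2. purged={a.com}
Op 8: insert a.com -> 10.0.0.3 (expiry=2+2=4). clock=2
Op 9: tick 3 -> clock=5. purged={a.com,b.com,c.com}
Op 10: tick 1 -> clock=6.
Op 11: insert b.com -> 10.0.0.4 (expiry=6+4=10). clock=6
Op 12: tick 3 -> clock=9.
Op 13: tick 4 -> clock=13. purged={b.com}
Op 14: tick 1 -> clock=14.
Op 15: insert c.com -> 10.0.0.1 (expiry=14+7=21). clock=14
Op 16: insert c.com -> 10.0.0.3 (expiry=14+3=17). clock=14
Op 17: insert a.com -> 10.0.0.1 (expiry=14+5=19). clock=14
Op 18: insert c.com -> 10.0.0.2 (expiry=14+5=19). clock=14
Op 19: insert b.com -> 10.0.0.4 (expiry=14+3=17). clock=14
Op 20: tick 2 -> clock=16.
Op 21: tick 3 -> clock=19. purged={a.com,b.com,c.com}
Op 22: insert c.com -> 10.0.0.1 (expiry=19+5=24). clock=19
Op 23: tick 3 -> clock=22.
Op 24: insert b.com -> 10.0.0.1 (expiry=22+7=29). clock=22
Op 25: tick 4 -> clock=26. purged={c.com}
Op 26: tick 3 -> clock=29. purged={b.com}
Op 27: insert b.com -> 10.0.0.2 (expiry=29+3=32). clock=29
lookup a.com: not in cache (expired or never inserted)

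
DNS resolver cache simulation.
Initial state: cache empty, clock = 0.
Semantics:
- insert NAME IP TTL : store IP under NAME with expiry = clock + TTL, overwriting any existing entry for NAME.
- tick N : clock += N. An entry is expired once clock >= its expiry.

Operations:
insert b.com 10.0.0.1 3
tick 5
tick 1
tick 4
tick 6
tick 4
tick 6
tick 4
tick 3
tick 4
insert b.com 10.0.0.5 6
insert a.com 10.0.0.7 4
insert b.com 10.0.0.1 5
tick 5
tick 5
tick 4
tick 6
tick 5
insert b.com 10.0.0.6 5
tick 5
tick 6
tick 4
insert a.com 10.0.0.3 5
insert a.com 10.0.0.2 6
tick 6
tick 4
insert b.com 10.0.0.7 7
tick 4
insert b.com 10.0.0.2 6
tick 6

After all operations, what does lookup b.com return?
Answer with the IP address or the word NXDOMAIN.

Answer: NXDOMAIN

Derivation:
Op 1: insert b.com -> 10.0.0.1 (expiry=0+3=3). clock=0
Op 2: tick 5 -> clock=5. purged={b.com}
Op 3: tick 1 -> clock=6.
Op 4: tick 4 -> clock=10.
Op 5: tick 6 -> clock=16.
Op 6: tick 4 -> clock=20.
Op 7: tick 6 -> clock=26.
Op 8: tick 4 -> clock=30.
Op 9: tick 3 -> clock=33.
Op 10: tick 4 -> clock=37.
Op 11: insert b.com -> 10.0.0.5 (expiry=37+6=43). clock=37
Op 12: insert a.com -> 10.0.0.7 (expiry=37+4=41). clock=37
Op 13: insert b.com -> 10.0.0.1 (expiry=37+5=42). clock=37
Op 14: tick 5 -> clock=42. purged={a.com,b.com}
Op 15: tick 5 -> clock=47.
Op 16: tick 4 -> clock=51.
Op 17: tick 6 -> clock=57.
Op 18: tick 5 -> clock=62.
Op 19: insert b.com -> 10.0.0.6 (expiry=62+5=67). clock=62
Op 20: tick 5 -> clock=67. purged={b.com}
Op 21: tick 6 -> clock=73.
Op 22: tick 4 -> clock=77.
Op 23: insert a.com -> 10.0.0.3 (expiry=77+5=82). clock=77
Op 24: insert a.com -> 10.0.0.2 (expiry=77+6=83). clock=77
Op 25: tick 6 -> clock=83. purged={a.com}
Op 26: tick 4 -> clock=87.
Op 27: insert b.com -> 10.0.0.7 (expiry=87+7=94). clock=87
Op 28: tick 4 -> clock=91.
Op 29: insert b.com -> 10.0.0.2 (expiry=91+6=97). clock=91
Op 30: tick 6 -> clock=97. purged={b.com}
lookup b.com: not in cache (expired or never inserted)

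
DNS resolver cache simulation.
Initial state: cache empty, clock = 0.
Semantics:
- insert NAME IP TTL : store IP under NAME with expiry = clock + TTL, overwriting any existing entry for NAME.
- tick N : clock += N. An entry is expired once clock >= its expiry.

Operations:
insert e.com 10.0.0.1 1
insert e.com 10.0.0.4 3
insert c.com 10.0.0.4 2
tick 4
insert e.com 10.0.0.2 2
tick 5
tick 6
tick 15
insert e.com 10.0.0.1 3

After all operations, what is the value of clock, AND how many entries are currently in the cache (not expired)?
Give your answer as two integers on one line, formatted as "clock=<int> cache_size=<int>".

Op 1: insert e.com -> 10.0.0.1 (expiry=0+1=1). clock=0
Op 2: insert e.com -> 10.0.0.4 (expiry=0+3=3). clock=0
Op 3: insert c.com -> 10.0.0.4 (expiry=0+2=2). clock=0
Op 4: tick 4 -> clock=4. purged={c.com,e.com}
Op 5: insert e.com -> 10.0.0.2 (expiry=4+2=6). clock=4
Op 6: tick 5 -> clock=9. purged={e.com}
Op 7: tick 6 -> clock=15.
Op 8: tick 15 -> clock=30.
Op 9: insert e.com -> 10.0.0.1 (expiry=30+3=33). clock=30
Final clock = 30
Final cache (unexpired): {e.com} -> size=1

Answer: clock=30 cache_size=1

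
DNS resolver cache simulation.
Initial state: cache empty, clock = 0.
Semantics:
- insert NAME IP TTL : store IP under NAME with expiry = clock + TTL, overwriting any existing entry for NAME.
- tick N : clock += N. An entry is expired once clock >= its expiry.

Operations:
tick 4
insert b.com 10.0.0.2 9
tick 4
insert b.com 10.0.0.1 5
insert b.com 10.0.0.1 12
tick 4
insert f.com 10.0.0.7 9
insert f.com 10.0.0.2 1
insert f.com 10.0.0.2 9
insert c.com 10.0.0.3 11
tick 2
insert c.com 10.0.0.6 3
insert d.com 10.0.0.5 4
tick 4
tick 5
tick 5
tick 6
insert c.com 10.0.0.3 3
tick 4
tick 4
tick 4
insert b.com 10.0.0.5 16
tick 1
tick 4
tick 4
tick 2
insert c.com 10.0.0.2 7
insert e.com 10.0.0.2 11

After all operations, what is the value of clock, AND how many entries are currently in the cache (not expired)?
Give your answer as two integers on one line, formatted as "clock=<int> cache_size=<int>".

Op 1: tick 4 -> clock=4.
Op 2: insert b.com -> 10.0.0.2 (expiry=4+9=13). clock=4
Op 3: tick 4 -> clock=8.
Op 4: insert b.com -> 10.0.0.1 (expiry=8+5=13). clock=8
Op 5: insert b.com -> 10.0.0.1 (expiry=8+12=20). clock=8
Op 6: tick 4 -> clock=12.
Op 7: insert f.com -> 10.0.0.7 (expiry=12+9=21). clock=12
Op 8: insert f.com -> 10.0.0.2 (expiry=12+1=13). clock=12
Op 9: insert f.com -> 10.0.0.2 (expiry=12+9=21). clock=12
Op 10: insert c.com -> 10.0.0.3 (expiry=12+11=23). clock=12
Op 11: tick 2 -> clock=14.
Op 12: insert c.com -> 10.0.0.6 (expiry=14+3=17). clock=14
Op 13: insert d.com -> 10.0.0.5 (expiry=14+4=18). clock=14
Op 14: tick 4 -> clock=18. purged={c.com,d.com}
Op 15: tick 5 -> clock=23. purged={b.com,f.com}
Op 16: tick 5 -> clock=28.
Op 17: tick 6 -> clock=34.
Op 18: insert c.com -> 10.0.0.3 (expiry=34+3=37). clock=34
Op 19: tick 4 -> clock=38. purged={c.com}
Op 20: tick 4 -> clock=42.
Op 21: tick 4 -> clock=46.
Op 22: insert b.com -> 10.0.0.5 (expiry=46+16=62). clock=46
Op 23: tick 1 -> clock=47.
Op 24: tick 4 -> clock=51.
Op 25: tick 4 -> clock=55.
Op 26: tick 2 -> clock=57.
Op 27: insert c.com -> 10.0.0.2 (expiry=57+7=64). clock=57
Op 28: insert e.com -> 10.0.0.2 (expiry=57+11=68). clock=57
Final clock = 57
Final cache (unexpired): {b.com,c.com,e.com} -> size=3

Answer: clock=57 cache_size=3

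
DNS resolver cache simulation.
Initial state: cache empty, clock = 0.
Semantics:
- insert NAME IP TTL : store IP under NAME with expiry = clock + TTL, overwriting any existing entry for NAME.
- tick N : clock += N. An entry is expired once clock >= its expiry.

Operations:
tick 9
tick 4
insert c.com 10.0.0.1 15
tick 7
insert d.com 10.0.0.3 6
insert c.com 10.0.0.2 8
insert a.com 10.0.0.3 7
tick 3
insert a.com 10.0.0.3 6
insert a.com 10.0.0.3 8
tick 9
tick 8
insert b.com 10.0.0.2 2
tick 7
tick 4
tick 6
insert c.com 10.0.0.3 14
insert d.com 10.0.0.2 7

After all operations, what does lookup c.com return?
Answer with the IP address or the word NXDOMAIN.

Op 1: tick 9 -> clock=9.
Op 2: tick 4 -> clock=13.
Op 3: insert c.com -> 10.0.0.1 (expiry=13+15=28). clock=13
Op 4: tick 7 -> clock=20.
Op 5: insert d.com -> 10.0.0.3 (expiry=20+6=26). clock=20
Op 6: insert c.com -> 10.0.0.2 (expiry=20+8=28). clock=20
Op 7: insert a.com -> 10.0.0.3 (expiry=20+7=27). clock=20
Op 8: tick 3 -> clock=23.
Op 9: insert a.com -> 10.0.0.3 (expiry=23+6=29). clock=23
Op 10: insert a.com -> 10.0.0.3 (expiry=23+8=31). clock=23
Op 11: tick 9 -> clock=32. purged={a.com,c.com,d.com}
Op 12: tick 8 -> clock=40.
Op 13: insert b.com -> 10.0.0.2 (expiry=40+2=42). clock=40
Op 14: tick 7 -> clock=47. purged={b.com}
Op 15: tick 4 -> clock=51.
Op 16: tick 6 -> clock=57.
Op 17: insert c.com -> 10.0.0.3 (expiry=57+14=71). clock=57
Op 18: insert d.com -> 10.0.0.2 (expiry=57+7=64). clock=57
lookup c.com: present, ip=10.0.0.3 expiry=71 > clock=57

Answer: 10.0.0.3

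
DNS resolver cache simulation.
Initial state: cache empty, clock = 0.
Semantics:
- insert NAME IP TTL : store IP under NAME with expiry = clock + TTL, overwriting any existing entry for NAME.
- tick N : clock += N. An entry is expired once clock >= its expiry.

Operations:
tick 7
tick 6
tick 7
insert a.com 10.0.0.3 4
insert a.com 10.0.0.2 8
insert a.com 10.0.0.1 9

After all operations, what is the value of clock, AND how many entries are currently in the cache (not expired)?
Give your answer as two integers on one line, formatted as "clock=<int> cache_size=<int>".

Op 1: tick 7 -> clock=7.
Op 2: tick 6 -> clock=13.
Op 3: tick 7 -> clock=20.
Op 4: insert a.com -> 10.0.0.3 (expiry=20+4=24). clock=20
Op 5: insert a.com -> 10.0.0.2 (expiry=20+8=28). clock=20
Op 6: insert a.com -> 10.0.0.1 (expiry=20+9=29). clock=20
Final clock = 20
Final cache (unexpired): {a.com} -> size=1

Answer: clock=20 cache_size=1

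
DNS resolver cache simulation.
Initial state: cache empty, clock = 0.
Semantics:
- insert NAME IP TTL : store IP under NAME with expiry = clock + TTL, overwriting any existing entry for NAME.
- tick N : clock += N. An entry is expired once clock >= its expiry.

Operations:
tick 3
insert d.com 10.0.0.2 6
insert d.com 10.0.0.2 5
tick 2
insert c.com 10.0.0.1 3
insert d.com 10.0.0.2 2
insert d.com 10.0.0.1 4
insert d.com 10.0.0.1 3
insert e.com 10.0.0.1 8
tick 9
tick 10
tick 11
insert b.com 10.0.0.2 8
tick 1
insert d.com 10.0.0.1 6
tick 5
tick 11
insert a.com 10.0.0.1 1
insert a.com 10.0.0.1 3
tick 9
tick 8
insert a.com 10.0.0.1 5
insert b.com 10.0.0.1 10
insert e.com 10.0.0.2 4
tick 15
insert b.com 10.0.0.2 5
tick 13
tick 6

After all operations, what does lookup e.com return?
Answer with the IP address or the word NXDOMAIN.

Answer: NXDOMAIN

Derivation:
Op 1: tick 3 -> clock=3.
Op 2: insert d.com -> 10.0.0.2 (expiry=3+6=9). clock=3
Op 3: insert d.com -> 10.0.0.2 (expiry=3+5=8). clock=3
Op 4: tick 2 -> clock=5.
Op 5: insert c.com -> 10.0.0.1 (expiry=5+3=8). clock=5
Op 6: insert d.com -> 10.0.0.2 (expiry=5+2=7). clock=5
Op 7: insert d.com -> 10.0.0.1 (expiry=5+4=9). clock=5
Op 8: insert d.com -> 10.0.0.1 (expiry=5+3=8). clock=5
Op 9: insert e.com -> 10.0.0.1 (expiry=5+8=13). clock=5
Op 10: tick 9 -> clock=14. purged={c.com,d.com,e.com}
Op 11: tick 10 -> clock=24.
Op 12: tick 11 -> clock=35.
Op 13: insert b.com -> 10.0.0.2 (expiry=35+8=43). clock=35
Op 14: tick 1 -> clock=36.
Op 15: insert d.com -> 10.0.0.1 (expiry=36+6=42). clock=36
Op 16: tick 5 -> clock=41.
Op 17: tick 11 -> clock=52. purged={b.com,d.com}
Op 18: insert a.com -> 10.0.0.1 (expiry=52+1=53). clock=52
Op 19: insert a.com -> 10.0.0.1 (expiry=52+3=55). clock=52
Op 20: tick 9 -> clock=61. purged={a.com}
Op 21: tick 8 -> clock=69.
Op 22: insert a.com -> 10.0.0.1 (expiry=69+5=74). clock=69
Op 23: insert b.com -> 10.0.0.1 (expiry=69+10=79). clock=69
Op 24: insert e.com -> 10.0.0.2 (expiry=69+4=73). clock=69
Op 25: tick 15 -> clock=84. purged={a.com,b.com,e.com}
Op 26: insert b.com -> 10.0.0.2 (expiry=84+5=89). clock=84
Op 27: tick 13 -> clock=97. purged={b.com}
Op 28: tick 6 -> clock=103.
lookup e.com: not in cache (expired or never inserted)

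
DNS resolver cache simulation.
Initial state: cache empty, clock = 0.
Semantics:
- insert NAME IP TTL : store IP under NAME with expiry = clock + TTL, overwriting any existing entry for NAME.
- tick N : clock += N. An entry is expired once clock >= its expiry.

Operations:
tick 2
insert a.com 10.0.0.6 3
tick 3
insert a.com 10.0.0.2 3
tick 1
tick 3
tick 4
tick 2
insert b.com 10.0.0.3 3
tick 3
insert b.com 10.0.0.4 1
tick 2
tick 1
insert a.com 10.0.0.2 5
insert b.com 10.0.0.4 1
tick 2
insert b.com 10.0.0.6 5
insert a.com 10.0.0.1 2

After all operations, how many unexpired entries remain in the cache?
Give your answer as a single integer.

Answer: 2

Derivation:
Op 1: tick 2 -> clock=2.
Op 2: insert a.com -> 10.0.0.6 (expiry=2+3=5). clock=2
Op 3: tick 3 -> clock=5. purged={a.com}
Op 4: insert a.com -> 10.0.0.2 (expiry=5+3=8). clock=5
Op 5: tick 1 -> clock=6.
Op 6: tick 3 -> clock=9. purged={a.com}
Op 7: tick 4 -> clock=13.
Op 8: tick 2 -> clock=15.
Op 9: insert b.com -> 10.0.0.3 (expiry=15+3=18). clock=15
Op 10: tick 3 -> clock=18. purged={b.com}
Op 11: insert b.com -> 10.0.0.4 (expiry=18+1=19). clock=18
Op 12: tick 2 -> clock=20. purged={b.com}
Op 13: tick 1 -> clock=21.
Op 14: insert a.com -> 10.0.0.2 (expiry=21+5=26). clock=21
Op 15: insert b.com -> 10.0.0.4 (expiry=21+1=22). clock=21
Op 16: tick 2 -> clock=23. purged={b.com}
Op 17: insert b.com -> 10.0.0.6 (expiry=23+5=28). clock=23
Op 18: insert a.com -> 10.0.0.1 (expiry=23+2=25). clock=23
Final cache (unexpired): {a.com,b.com} -> size=2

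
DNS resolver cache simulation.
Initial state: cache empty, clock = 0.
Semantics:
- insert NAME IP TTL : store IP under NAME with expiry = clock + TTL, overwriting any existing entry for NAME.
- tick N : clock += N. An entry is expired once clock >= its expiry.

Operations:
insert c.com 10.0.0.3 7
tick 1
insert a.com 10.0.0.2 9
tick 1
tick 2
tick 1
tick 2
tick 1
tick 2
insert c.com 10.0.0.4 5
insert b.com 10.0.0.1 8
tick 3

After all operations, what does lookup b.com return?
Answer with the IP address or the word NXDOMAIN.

Answer: 10.0.0.1

Derivation:
Op 1: insert c.com -> 10.0.0.3 (expiry=0+7=7). clock=0
Op 2: tick 1 -> clock=1.
Op 3: insert a.com -> 10.0.0.2 (expiry=1+9=10). clock=1
Op 4: tick 1 -> clock=2.
Op 5: tick 2 -> clock=4.
Op 6: tick 1 -> clock=5.
Op 7: tick 2 -> clock=7. purged={c.com}
Op 8: tick 1 -> clock=8.
Op 9: tick 2 -> clock=10. purged={a.com}
Op 10: insert c.com -> 10.0.0.4 (expiry=10+5=15). clock=10
Op 11: insert b.com -> 10.0.0.1 (expiry=10+8=18). clock=10
Op 12: tick 3 -> clock=13.
lookup b.com: present, ip=10.0.0.1 expiry=18 > clock=13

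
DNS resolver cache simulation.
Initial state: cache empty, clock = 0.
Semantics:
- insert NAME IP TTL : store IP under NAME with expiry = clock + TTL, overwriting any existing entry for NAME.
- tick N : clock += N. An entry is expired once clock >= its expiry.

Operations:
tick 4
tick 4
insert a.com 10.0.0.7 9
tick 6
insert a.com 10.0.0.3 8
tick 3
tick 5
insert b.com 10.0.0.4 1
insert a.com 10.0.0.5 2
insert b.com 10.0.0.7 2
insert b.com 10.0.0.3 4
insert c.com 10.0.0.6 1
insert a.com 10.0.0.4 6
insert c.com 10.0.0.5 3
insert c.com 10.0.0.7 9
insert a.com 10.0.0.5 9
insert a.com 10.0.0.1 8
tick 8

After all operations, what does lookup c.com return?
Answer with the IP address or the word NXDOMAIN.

Op 1: tick 4 -> clock=4.
Op 2: tick 4 -> clock=8.
Op 3: insert a.com -> 10.0.0.7 (expiry=8+9=17). clock=8
Op 4: tick 6 -> clock=14.
Op 5: insert a.com -> 10.0.0.3 (expiry=14+8=22). clock=14
Op 6: tick 3 -> clock=17.
Op 7: tick 5 -> clock=22. purged={a.com}
Op 8: insert b.com -> 10.0.0.4 (expiry=22+1=23). clock=22
Op 9: insert a.com -> 10.0.0.5 (expiry=22+2=24). clock=22
Op 10: insert b.com -> 10.0.0.7 (expiry=22+2=24). clock=22
Op 11: insert b.com -> 10.0.0.3 (expiry=22+4=26). clock=22
Op 12: insert c.com -> 10.0.0.6 (expiry=22+1=23). clock=22
Op 13: insert a.com -> 10.0.0.4 (expiry=22+6=28). clock=22
Op 14: insert c.com -> 10.0.0.5 (expiry=22+3=25). clock=22
Op 15: insert c.com -> 10.0.0.7 (expiry=22+9=31). clock=22
Op 16: insert a.com -> 10.0.0.5 (expiry=22+9=31). clock=22
Op 17: insert a.com -> 10.0.0.1 (expiry=22+8=30). clock=22
Op 18: tick 8 -> clock=30. purged={a.com,b.com}
lookup c.com: present, ip=10.0.0.7 expiry=31 > clock=30

Answer: 10.0.0.7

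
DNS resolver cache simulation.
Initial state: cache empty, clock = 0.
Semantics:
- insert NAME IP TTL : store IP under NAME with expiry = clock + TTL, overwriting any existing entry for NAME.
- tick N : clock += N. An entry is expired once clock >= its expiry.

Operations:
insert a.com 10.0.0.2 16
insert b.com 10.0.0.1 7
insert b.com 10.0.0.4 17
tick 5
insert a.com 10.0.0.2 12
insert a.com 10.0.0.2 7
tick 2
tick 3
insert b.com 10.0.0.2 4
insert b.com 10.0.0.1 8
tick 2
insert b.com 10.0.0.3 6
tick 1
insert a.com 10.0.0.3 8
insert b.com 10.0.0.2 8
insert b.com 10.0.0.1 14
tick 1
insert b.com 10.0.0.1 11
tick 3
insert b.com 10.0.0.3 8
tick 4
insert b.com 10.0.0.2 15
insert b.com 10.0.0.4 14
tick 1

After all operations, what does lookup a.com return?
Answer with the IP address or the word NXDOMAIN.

Op 1: insert a.com -> 10.0.0.2 (expiry=0+16=16). clock=0
Op 2: insert b.com -> 10.0.0.1 (expiry=0+7=7). clock=0
Op 3: insert b.com -> 10.0.0.4 (expiry=0+17=17). clock=0
Op 4: tick 5 -> clock=5.
Op 5: insert a.com -> 10.0.0.2 (expiry=5+12=17). clock=5
Op 6: insert a.com -> 10.0.0.2 (expiry=5+7=12). clock=5
Op 7: tick 2 -> clock=7.
Op 8: tick 3 -> clock=10.
Op 9: insert b.com -> 10.0.0.2 (expiry=10+4=14). clock=10
Op 10: insert b.com -> 10.0.0.1 (expiry=10+8=18). clock=10
Op 11: tick 2 -> clock=12. purged={a.com}
Op 12: insert b.com -> 10.0.0.3 (expiry=12+6=18). clock=12
Op 13: tick 1 -> clock=13.
Op 14: insert a.com -> 10.0.0.3 (expiry=13+8=21). clock=13
Op 15: insert b.com -> 10.0.0.2 (expiry=13+8=21). clock=13
Op 16: insert b.com -> 10.0.0.1 (expiry=13+14=27). clock=13
Op 17: tick 1 -> clock=14.
Op 18: insert b.com -> 10.0.0.1 (expiry=14+11=25). clock=14
Op 19: tick 3 -> clock=17.
Op 20: insert b.com -> 10.0.0.3 (expiry=17+8=25). clock=17
Op 21: tick 4 -> clock=21. purged={a.com}
Op 22: insert b.com -> 10.0.0.2 (expiry=21+15=36). clock=21
Op 23: insert b.com -> 10.0.0.4 (expiry=21+14=35). clock=21
Op 24: tick 1 -> clock=22.
lookup a.com: not in cache (expired or never inserted)

Answer: NXDOMAIN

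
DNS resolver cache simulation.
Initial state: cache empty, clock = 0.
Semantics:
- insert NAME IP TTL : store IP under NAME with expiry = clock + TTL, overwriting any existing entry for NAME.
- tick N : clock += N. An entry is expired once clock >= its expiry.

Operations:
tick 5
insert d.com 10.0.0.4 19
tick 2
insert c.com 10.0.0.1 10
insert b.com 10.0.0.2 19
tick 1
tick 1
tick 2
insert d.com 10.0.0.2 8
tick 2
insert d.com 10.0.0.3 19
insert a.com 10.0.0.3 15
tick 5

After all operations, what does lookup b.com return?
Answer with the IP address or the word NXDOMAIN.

Answer: 10.0.0.2

Derivation:
Op 1: tick 5 -> clock=5.
Op 2: insert d.com -> 10.0.0.4 (expiry=5+19=24). clock=5
Op 3: tick 2 -> clock=7.
Op 4: insert c.com -> 10.0.0.1 (expiry=7+10=17). clock=7
Op 5: insert b.com -> 10.0.0.2 (expiry=7+19=26). clock=7
Op 6: tick 1 -> clock=8.
Op 7: tick 1 -> clock=9.
Op 8: tick 2 -> clock=11.
Op 9: insert d.com -> 10.0.0.2 (expiry=11+8=19). clock=11
Op 10: tick 2 -> clock=13.
Op 11: insert d.com -> 10.0.0.3 (expiry=13+19=32). clock=13
Op 12: insert a.com -> 10.0.0.3 (expiry=13+15=28). clock=13
Op 13: tick 5 -> clock=18. purged={c.com}
lookup b.com: present, ip=10.0.0.2 expiry=26 > clock=18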